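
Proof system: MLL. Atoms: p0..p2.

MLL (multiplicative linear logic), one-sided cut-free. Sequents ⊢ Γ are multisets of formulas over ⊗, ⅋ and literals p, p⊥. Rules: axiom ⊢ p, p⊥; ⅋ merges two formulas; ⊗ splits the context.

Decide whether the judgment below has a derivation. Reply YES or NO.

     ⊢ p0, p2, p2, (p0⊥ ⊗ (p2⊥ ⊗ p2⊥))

Derivation (root first):
[⊗]  ⊢ p0, p2, p2, (p0⊥ ⊗ (p2⊥ ⊗ p2⊥))
  [Ax]  ⊢ p0, p0⊥
  [⊗]  ⊢ p2, p2, (p2⊥ ⊗ p2⊥)
    [Ax]  ⊢ p2, p2⊥
    [Ax]  ⊢ p2, p2⊥

Result: YES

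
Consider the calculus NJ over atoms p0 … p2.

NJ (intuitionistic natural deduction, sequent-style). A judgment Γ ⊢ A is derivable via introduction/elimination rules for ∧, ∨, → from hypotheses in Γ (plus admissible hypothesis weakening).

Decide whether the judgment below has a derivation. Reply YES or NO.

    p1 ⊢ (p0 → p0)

Derivation (root first):
[Wk] p1 ⊢ (p0 → p0)
  [→I]  ⊢ (p0 → p0)
    [Ax] p0 ⊢ p0

Result: YES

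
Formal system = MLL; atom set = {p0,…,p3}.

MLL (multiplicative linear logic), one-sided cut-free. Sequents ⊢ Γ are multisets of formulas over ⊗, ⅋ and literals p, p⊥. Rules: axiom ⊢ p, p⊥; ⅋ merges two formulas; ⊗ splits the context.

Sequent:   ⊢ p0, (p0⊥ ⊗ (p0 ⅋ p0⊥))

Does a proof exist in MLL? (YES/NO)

Proof tree:
[⊗]  ⊢ p0, (p0⊥ ⊗ (p0 ⅋ p0⊥))
  [Ax]  ⊢ p0, p0⊥
  [⅋]  ⊢ (p0 ⅋ p0⊥)
    [Ax]  ⊢ p0, p0⊥

Result: YES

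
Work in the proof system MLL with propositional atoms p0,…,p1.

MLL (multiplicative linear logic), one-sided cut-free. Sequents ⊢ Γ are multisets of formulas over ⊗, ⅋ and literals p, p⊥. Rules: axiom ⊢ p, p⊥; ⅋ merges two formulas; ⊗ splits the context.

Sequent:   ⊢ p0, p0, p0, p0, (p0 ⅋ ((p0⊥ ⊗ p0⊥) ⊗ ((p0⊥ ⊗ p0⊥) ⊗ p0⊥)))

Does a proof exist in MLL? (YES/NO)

Derivation (root first):
[⅋]  ⊢ p0, p0, p0, p0, (p0 ⅋ ((p0⊥ ⊗ p0⊥) ⊗ ((p0⊥ ⊗ p0⊥) ⊗ p0⊥)))
  [⊗]  ⊢ p0, p0, p0, p0, p0, ((p0⊥ ⊗ p0⊥) ⊗ ((p0⊥ ⊗ p0⊥) ⊗ p0⊥))
    [⊗]  ⊢ p0, p0, (p0⊥ ⊗ p0⊥)
      [Ax]  ⊢ p0, p0⊥
      [Ax]  ⊢ p0, p0⊥
    [⊗]  ⊢ p0, p0, p0, ((p0⊥ ⊗ p0⊥) ⊗ p0⊥)
      [⊗]  ⊢ p0, p0, (p0⊥ ⊗ p0⊥)
        [Ax]  ⊢ p0, p0⊥
        [Ax]  ⊢ p0, p0⊥
      [Ax]  ⊢ p0, p0⊥

Result: YES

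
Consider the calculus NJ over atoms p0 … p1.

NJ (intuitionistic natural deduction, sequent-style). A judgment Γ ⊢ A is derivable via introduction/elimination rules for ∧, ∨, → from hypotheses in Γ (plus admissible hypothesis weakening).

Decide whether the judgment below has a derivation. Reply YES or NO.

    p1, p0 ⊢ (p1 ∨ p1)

Derivation trace:
[Wk] p1, p0 ⊢ (p1 ∨ p1)
  [∨I₁] p1 ⊢ (p1 ∨ p1)
    [Ax] p1 ⊢ p1

Result: YES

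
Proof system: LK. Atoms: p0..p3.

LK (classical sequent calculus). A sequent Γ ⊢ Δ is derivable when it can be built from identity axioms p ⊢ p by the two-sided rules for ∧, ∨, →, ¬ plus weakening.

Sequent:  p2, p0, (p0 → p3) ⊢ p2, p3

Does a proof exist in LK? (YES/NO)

Derivation (root first):
[→L] p2, p0, (p0 → p3) ⊢ p2, p3
  [WL] p2, p0 ⊢ p2, p0
    [WR] p2 ⊢ p2, p0
      [Ax] p2 ⊢ p2
  [Ax] p3 ⊢ p3

Result: YES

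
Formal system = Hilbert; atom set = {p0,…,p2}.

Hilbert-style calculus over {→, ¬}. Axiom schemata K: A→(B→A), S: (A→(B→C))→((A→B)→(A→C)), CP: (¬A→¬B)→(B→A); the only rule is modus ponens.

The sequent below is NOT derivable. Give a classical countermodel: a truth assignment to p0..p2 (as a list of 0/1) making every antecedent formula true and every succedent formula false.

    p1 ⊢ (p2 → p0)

Enumerate valuations to refute Γ ⊢ Δ:
  v=000: Γ:[p1=F] Δ:[(p2 → p0)=T] refutes=False
  v=001: Γ:[p1=F] Δ:[(p2 → p0)=F] refutes=False
  v=010: Γ:[p1=T] Δ:[(p2 → p0)=T] refutes=False
  v=011: Γ:[p1=T] Δ:[(p2 → p0)=F] refutes=True  ← countermodel

Result: [0, 1, 1]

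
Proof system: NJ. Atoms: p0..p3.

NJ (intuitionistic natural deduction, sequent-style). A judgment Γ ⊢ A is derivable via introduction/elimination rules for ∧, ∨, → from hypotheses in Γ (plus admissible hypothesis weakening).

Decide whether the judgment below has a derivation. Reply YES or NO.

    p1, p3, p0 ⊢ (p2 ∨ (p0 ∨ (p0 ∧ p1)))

Derivation trace:
[∨I₂] p1, p3, p0 ⊢ (p2 ∨ (p0 ∨ (p0 ∧ p1)))
  [∨I₂] p1, p3, p0 ⊢ (p0 ∨ (p0 ∧ p1))
    [∧I] p1, p3, p0 ⊢ (p0 ∧ p1)
      [Wk] p0, p3 ⊢ p0
        [Ax] p0 ⊢ p0
      [Ax] p1 ⊢ p1

Result: YES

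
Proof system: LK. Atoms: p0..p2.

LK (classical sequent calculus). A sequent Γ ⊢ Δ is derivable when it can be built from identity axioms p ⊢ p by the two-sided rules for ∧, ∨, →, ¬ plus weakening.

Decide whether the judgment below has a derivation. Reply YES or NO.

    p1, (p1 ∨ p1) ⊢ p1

Derivation trace:
[∨L] p1, (p1 ∨ p1) ⊢ p1
  [Ax] p1 ⊢ p1
  [WL] p1, p1 ⊢ p1
    [Ax] p1 ⊢ p1

Result: YES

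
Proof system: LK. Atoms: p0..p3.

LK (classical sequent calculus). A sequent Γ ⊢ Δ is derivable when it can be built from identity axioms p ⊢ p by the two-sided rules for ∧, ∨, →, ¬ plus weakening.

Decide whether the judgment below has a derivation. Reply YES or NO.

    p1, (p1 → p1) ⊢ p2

Enumerate valuations to refute Γ ⊢ Δ:
  v=0000: Γ:[p1=F, (p1 → p1)=T] Δ:[p2=F] refutes=False
  v=0001: Γ:[p1=F, (p1 → p1)=T] Δ:[p2=F] refutes=False
  v=0010: Γ:[p1=F, (p1 → p1)=T] Δ:[p2=T] refutes=False
  v=0011: Γ:[p1=F, (p1 → p1)=T] Δ:[p2=T] refutes=False
  v=0100: Γ:[p1=T, (p1 → p1)=T] Δ:[p2=F] refutes=True  ← countermodel

Result: NO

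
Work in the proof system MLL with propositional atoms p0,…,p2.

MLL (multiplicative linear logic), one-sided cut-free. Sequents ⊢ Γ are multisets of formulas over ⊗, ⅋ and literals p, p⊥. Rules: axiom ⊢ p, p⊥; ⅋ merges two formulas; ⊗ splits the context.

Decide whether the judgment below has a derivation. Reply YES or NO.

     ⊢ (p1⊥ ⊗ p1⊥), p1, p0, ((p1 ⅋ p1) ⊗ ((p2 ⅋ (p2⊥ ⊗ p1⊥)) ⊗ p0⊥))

Proof tree:
[⊗]  ⊢ (p1⊥ ⊗ p1⊥), p1, p0, ((p1 ⅋ p1) ⊗ ((p2 ⅋ (p2⊥ ⊗ p1⊥)) ⊗ p0⊥))
  [⅋]  ⊢ (p1⊥ ⊗ p1⊥), (p1 ⅋ p1)
    [⊗]  ⊢ p1, p1, (p1⊥ ⊗ p1⊥)
      [Ax]  ⊢ p1, p1⊥
      [Ax]  ⊢ p1, p1⊥
  [⊗]  ⊢ p1, p0, ((p2 ⅋ (p2⊥ ⊗ p1⊥)) ⊗ p0⊥)
    [⅋]  ⊢ p1, (p2 ⅋ (p2⊥ ⊗ p1⊥))
      [⊗]  ⊢ p2, p1, (p2⊥ ⊗ p1⊥)
        [Ax]  ⊢ p2, p2⊥
        [Ax]  ⊢ p1, p1⊥
    [Ax]  ⊢ p0, p0⊥

Result: YES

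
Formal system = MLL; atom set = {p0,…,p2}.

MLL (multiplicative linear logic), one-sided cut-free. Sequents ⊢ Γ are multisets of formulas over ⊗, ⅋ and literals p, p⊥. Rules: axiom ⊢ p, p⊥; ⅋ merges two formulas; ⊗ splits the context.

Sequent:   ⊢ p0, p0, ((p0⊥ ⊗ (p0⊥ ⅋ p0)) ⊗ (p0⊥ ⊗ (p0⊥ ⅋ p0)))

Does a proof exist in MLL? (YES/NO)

Derivation trace:
[⊗]  ⊢ p0, p0, ((p0⊥ ⊗ (p0⊥ ⅋ p0)) ⊗ (p0⊥ ⊗ (p0⊥ ⅋ p0)))
  [⊗]  ⊢ p0, (p0⊥ ⊗ (p0⊥ ⅋ p0))
    [Ax]  ⊢ p0, p0⊥
    [⅋]  ⊢ (p0⊥ ⅋ p0)
      [Ax]  ⊢ p0, p0⊥
  [⊗]  ⊢ p0, (p0⊥ ⊗ (p0⊥ ⅋ p0))
    [Ax]  ⊢ p0, p0⊥
    [⅋]  ⊢ (p0⊥ ⅋ p0)
      [Ax]  ⊢ p0, p0⊥

Result: YES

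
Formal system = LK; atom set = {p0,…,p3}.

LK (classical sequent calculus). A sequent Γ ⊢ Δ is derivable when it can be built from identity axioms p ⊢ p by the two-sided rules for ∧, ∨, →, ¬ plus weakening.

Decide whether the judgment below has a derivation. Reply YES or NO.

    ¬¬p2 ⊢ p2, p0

Derivation trace:
[¬L] ¬¬p2 ⊢ p2, p0
  [¬R]  ⊢ p2, p0, ¬p2
    [WR] p2 ⊢ p2, p0
      [Ax] p2 ⊢ p2

Result: YES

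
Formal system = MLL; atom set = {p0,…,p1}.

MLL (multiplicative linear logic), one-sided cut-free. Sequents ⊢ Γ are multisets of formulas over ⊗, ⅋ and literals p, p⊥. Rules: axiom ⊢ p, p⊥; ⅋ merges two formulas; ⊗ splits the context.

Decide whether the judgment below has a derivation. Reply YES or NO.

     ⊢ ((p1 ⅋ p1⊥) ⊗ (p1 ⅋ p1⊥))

Derivation (root first):
[⊗]  ⊢ ((p1 ⅋ p1⊥) ⊗ (p1 ⅋ p1⊥))
  [⅋]  ⊢ (p1 ⅋ p1⊥)
    [Ax]  ⊢ p1, p1⊥
  [⅋]  ⊢ (p1 ⅋ p1⊥)
    [Ax]  ⊢ p1, p1⊥

Result: YES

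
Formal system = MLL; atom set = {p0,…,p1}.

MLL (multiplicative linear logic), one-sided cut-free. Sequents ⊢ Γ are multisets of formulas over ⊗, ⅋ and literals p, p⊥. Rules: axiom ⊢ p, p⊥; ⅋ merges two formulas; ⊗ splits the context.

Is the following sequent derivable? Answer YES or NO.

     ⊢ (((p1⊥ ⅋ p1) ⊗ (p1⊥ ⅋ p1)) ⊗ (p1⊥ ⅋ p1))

Derivation trace:
[⊗]  ⊢ (((p1⊥ ⅋ p1) ⊗ (p1⊥ ⅋ p1)) ⊗ (p1⊥ ⅋ p1))
  [⊗]  ⊢ ((p1⊥ ⅋ p1) ⊗ (p1⊥ ⅋ p1))
    [⅋]  ⊢ (p1⊥ ⅋ p1)
      [Ax]  ⊢ p1, p1⊥
    [⅋]  ⊢ (p1⊥ ⅋ p1)
      [Ax]  ⊢ p1, p1⊥
  [⅋]  ⊢ (p1⊥ ⅋ p1)
    [Ax]  ⊢ p1, p1⊥

Result: YES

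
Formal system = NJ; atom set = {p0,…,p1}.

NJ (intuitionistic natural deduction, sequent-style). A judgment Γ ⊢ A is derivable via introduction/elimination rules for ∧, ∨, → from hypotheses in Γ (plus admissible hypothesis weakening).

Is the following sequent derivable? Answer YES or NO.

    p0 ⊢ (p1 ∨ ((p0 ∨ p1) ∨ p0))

Derivation (root first):
[∨I₂] p0 ⊢ (p1 ∨ ((p0 ∨ p1) ∨ p0))
  [∨I₁] p0 ⊢ ((p0 ∨ p1) ∨ p0)
    [∨I₁] p0 ⊢ (p0 ∨ p1)
      [Ax] p0 ⊢ p0

Result: YES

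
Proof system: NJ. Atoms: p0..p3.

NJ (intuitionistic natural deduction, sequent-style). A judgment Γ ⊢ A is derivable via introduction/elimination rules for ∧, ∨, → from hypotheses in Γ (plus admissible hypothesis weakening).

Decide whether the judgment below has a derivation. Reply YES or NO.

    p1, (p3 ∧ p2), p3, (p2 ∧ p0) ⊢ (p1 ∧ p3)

Derivation trace:
[Wk] p1, (p3 ∧ p2), p3, (p2 ∧ p0) ⊢ (p1 ∧ p3)
  [∧I] p1, (p3 ∧ p2), p3 ⊢ (p1 ∧ p3)
    [Ax] p1 ⊢ p1
    [Wk] p3, (p3 ∧ p2) ⊢ p3
      [Ax] p3 ⊢ p3

Result: YES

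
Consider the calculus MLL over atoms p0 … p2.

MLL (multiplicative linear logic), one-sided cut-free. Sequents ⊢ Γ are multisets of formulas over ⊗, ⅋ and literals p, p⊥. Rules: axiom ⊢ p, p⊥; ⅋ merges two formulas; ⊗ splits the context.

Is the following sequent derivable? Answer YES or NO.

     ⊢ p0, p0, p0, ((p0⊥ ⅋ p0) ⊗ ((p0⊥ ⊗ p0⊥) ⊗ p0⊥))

Derivation (root first):
[⊗]  ⊢ p0, p0, p0, ((p0⊥ ⅋ p0) ⊗ ((p0⊥ ⊗ p0⊥) ⊗ p0⊥))
  [⅋]  ⊢ (p0⊥ ⅋ p0)
    [Ax]  ⊢ p0, p0⊥
  [⊗]  ⊢ p0, p0, p0, ((p0⊥ ⊗ p0⊥) ⊗ p0⊥)
    [⊗]  ⊢ p0, p0, (p0⊥ ⊗ p0⊥)
      [Ax]  ⊢ p0, p0⊥
      [Ax]  ⊢ p0, p0⊥
    [Ax]  ⊢ p0, p0⊥

Result: YES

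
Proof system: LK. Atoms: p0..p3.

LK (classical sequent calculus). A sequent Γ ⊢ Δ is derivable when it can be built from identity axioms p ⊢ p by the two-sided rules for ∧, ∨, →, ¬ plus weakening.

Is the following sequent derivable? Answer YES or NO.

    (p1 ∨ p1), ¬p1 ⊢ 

Derivation trace:
[¬L] (p1 ∨ p1), ¬p1 ⊢ 
  [∨L] (p1 ∨ p1) ⊢ p1
    [Ax] p1 ⊢ p1
    [Ax] p1 ⊢ p1

Result: YES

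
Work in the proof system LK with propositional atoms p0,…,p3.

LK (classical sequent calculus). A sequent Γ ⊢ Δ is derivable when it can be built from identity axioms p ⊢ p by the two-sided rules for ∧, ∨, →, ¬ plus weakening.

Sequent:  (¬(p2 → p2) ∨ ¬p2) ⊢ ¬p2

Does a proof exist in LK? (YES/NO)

Derivation (root first):
[∨L] (¬(p2 → p2) ∨ ¬p2) ⊢ ¬p2
  [¬L] ¬(p2 → p2) ⊢ 
    [→R]  ⊢ (p2 → p2)
      [Ax] p2 ⊢ p2
  [¬R] ¬p2 ⊢ ¬p2
    [¬L] p2, ¬p2 ⊢ 
      [Ax] p2 ⊢ p2

Result: YES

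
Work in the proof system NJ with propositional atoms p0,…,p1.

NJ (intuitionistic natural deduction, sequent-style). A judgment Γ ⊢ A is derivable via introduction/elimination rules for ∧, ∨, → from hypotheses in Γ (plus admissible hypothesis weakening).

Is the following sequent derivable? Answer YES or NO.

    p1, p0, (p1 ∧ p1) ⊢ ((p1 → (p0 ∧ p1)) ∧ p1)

Derivation (root first):
[Wk] p1, p0, (p1 ∧ p1) ⊢ ((p1 → (p0 ∧ p1)) ∧ p1)
  [∧I] p1, p0 ⊢ ((p1 → (p0 ∧ p1)) ∧ p1)
    [→I] p0 ⊢ (p1 → (p0 ∧ p1))
      [∧I] p1, p0 ⊢ (p0 ∧ p1)
        [Ax] p0 ⊢ p0
        [Ax] p1 ⊢ p1
    [Ax] p1 ⊢ p1

Result: YES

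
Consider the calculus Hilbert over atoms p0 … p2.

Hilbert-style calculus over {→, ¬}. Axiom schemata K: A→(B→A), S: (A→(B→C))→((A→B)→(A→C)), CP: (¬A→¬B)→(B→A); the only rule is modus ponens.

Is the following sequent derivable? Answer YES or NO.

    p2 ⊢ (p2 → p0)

Enumerate valuations to refute Γ ⊢ Δ:
  v=000: Γ:[p2=F] Δ:[(p2 → p0)=T] refutes=False
  v=001: Γ:[p2=T] Δ:[(p2 → p0)=F] refutes=True  ← countermodel

Result: NO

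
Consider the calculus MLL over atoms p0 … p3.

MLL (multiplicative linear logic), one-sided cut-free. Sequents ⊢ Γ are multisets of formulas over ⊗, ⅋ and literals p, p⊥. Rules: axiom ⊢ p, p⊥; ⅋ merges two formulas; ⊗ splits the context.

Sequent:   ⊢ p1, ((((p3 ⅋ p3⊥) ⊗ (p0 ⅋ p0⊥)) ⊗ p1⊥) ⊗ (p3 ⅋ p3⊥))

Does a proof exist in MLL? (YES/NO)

Derivation (root first):
[⊗]  ⊢ p1, ((((p3 ⅋ p3⊥) ⊗ (p0 ⅋ p0⊥)) ⊗ p1⊥) ⊗ (p3 ⅋ p3⊥))
  [⊗]  ⊢ p1, (((p3 ⅋ p3⊥) ⊗ (p0 ⅋ p0⊥)) ⊗ p1⊥)
    [⊗]  ⊢ ((p3 ⅋ p3⊥) ⊗ (p0 ⅋ p0⊥))
      [⅋]  ⊢ (p3 ⅋ p3⊥)
        [Ax]  ⊢ p3, p3⊥
      [⅋]  ⊢ (p0 ⅋ p0⊥)
        [Ax]  ⊢ p0, p0⊥
    [Ax]  ⊢ p1, p1⊥
  [⅋]  ⊢ (p3 ⅋ p3⊥)
    [Ax]  ⊢ p3, p3⊥

Result: YES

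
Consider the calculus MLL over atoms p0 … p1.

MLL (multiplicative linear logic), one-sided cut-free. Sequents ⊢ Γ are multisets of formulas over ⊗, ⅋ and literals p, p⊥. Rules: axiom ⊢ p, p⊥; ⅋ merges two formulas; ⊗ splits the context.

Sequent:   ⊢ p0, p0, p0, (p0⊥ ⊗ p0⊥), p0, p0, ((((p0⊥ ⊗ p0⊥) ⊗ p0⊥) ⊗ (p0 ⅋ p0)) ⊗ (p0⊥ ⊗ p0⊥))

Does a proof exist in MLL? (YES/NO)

Derivation (root first):
[⊗]  ⊢ p0, p0, p0, (p0⊥ ⊗ p0⊥), p0, p0, ((((p0⊥ ⊗ p0⊥) ⊗ p0⊥) ⊗ (p0 ⅋ p0)) ⊗ (p0⊥ ⊗ p0⊥))
  [⊗]  ⊢ p0, p0, p0, (p0⊥ ⊗ p0⊥), (((p0⊥ ⊗ p0⊥) ⊗ p0⊥) ⊗ (p0 ⅋ p0))
    [⊗]  ⊢ p0, p0, p0, ((p0⊥ ⊗ p0⊥) ⊗ p0⊥)
      [⊗]  ⊢ p0, p0, (p0⊥ ⊗ p0⊥)
        [Ax]  ⊢ p0, p0⊥
        [Ax]  ⊢ p0, p0⊥
      [Ax]  ⊢ p0, p0⊥
    [⅋]  ⊢ (p0⊥ ⊗ p0⊥), (p0 ⅋ p0)
      [⊗]  ⊢ p0, p0, (p0⊥ ⊗ p0⊥)
        [Ax]  ⊢ p0, p0⊥
        [Ax]  ⊢ p0, p0⊥
  [⊗]  ⊢ p0, p0, (p0⊥ ⊗ p0⊥)
    [Ax]  ⊢ p0, p0⊥
    [Ax]  ⊢ p0, p0⊥

Result: YES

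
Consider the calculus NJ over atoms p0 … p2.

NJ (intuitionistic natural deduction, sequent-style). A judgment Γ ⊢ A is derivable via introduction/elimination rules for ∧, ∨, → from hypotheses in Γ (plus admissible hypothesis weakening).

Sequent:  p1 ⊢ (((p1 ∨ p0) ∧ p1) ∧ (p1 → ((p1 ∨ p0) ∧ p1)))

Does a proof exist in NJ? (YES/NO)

Derivation (root first):
[∧I] p1 ⊢ (((p1 ∨ p0) ∧ p1) ∧ (p1 → ((p1 ∨ p0) ∧ p1)))
  [∧I] p1 ⊢ ((p1 ∨ p0) ∧ p1)
    [∨I₁] p1 ⊢ (p1 ∨ p0)
      [Ax] p1 ⊢ p1
    [Ax] p1 ⊢ p1
  [→I]  ⊢ (p1 → ((p1 ∨ p0) ∧ p1))
    [∧I] p1 ⊢ ((p1 ∨ p0) ∧ p1)
      [∨I₁] p1 ⊢ (p1 ∨ p0)
        [Ax] p1 ⊢ p1
      [Ax] p1 ⊢ p1

Result: YES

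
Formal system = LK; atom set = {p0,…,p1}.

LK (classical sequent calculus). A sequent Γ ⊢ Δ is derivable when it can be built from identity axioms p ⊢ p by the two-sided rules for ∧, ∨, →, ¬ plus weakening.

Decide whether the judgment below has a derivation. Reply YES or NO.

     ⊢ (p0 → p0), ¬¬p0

Derivation trace:
[¬R]  ⊢ (p0 → p0), ¬¬p0
  [¬L] ¬p0 ⊢ (p0 → p0)
    [WR]  ⊢ (p0 → p0), p0
      [→R]  ⊢ (p0 → p0)
        [Ax] p0 ⊢ p0

Result: YES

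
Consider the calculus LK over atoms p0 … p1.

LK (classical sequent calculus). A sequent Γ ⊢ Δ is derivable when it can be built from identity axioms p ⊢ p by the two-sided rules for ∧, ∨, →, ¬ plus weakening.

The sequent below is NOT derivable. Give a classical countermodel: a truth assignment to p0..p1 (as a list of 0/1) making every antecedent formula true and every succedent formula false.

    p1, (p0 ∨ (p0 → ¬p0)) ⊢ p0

Truth-table refutation:
  v=00: Γ:[p1=F, (p0 ∨ (p0 → ¬p0))=T] Δ:[p0=F] refutes=False
  v=01: Γ:[p1=T, (p0 ∨ (p0 → ¬p0))=T] Δ:[p0=F] refutes=True  ← countermodel

Result: [0, 1]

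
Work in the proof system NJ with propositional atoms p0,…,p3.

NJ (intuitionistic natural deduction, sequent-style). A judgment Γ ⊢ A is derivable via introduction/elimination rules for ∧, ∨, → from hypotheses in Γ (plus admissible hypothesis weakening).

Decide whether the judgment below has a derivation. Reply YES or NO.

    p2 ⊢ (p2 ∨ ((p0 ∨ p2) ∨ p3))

Derivation (root first):
[∨I₂] p2 ⊢ (p2 ∨ ((p0 ∨ p2) ∨ p3))
  [∨I₁] p2 ⊢ ((p0 ∨ p2) ∨ p3)
    [∨I₂] p2 ⊢ (p0 ∨ p2)
      [Ax] p2 ⊢ p2

Result: YES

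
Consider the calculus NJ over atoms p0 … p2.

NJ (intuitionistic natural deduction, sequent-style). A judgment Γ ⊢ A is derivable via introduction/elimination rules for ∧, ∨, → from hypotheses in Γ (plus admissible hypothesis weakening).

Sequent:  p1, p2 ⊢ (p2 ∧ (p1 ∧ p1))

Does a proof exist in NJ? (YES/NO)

Proof tree:
[∧I] p1, p2 ⊢ (p2 ∧ (p1 ∧ p1))
  [Ax] p2 ⊢ p2
  [∧I] p1 ⊢ (p1 ∧ p1)
    [Ax] p1 ⊢ p1
    [Ax] p1 ⊢ p1

Result: YES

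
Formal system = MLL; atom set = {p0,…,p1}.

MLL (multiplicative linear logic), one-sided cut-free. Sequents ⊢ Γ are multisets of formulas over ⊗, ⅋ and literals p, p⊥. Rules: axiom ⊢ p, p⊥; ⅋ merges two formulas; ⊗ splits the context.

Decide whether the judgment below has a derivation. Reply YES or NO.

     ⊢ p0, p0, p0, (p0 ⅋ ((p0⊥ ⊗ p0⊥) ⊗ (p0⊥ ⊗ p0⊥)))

Derivation trace:
[⅋]  ⊢ p0, p0, p0, (p0 ⅋ ((p0⊥ ⊗ p0⊥) ⊗ (p0⊥ ⊗ p0⊥)))
  [⊗]  ⊢ p0, p0, p0, p0, ((p0⊥ ⊗ p0⊥) ⊗ (p0⊥ ⊗ p0⊥))
    [⊗]  ⊢ p0, p0, (p0⊥ ⊗ p0⊥)
      [Ax]  ⊢ p0, p0⊥
      [Ax]  ⊢ p0, p0⊥
    [⊗]  ⊢ p0, p0, (p0⊥ ⊗ p0⊥)
      [Ax]  ⊢ p0, p0⊥
      [Ax]  ⊢ p0, p0⊥

Result: YES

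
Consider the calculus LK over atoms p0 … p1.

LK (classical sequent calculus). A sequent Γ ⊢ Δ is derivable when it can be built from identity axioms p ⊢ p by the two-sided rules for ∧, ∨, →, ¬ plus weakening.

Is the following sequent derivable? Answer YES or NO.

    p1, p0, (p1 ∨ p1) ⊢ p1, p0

Derivation (root first):
[∨L] p1, p0, (p1 ∨ p1) ⊢ p1, p0
  [WL] p0, p1 ⊢ p0
    [Ax] p0 ⊢ p0
  [WL] p1, p1 ⊢ p1
    [Ax] p1 ⊢ p1

Result: YES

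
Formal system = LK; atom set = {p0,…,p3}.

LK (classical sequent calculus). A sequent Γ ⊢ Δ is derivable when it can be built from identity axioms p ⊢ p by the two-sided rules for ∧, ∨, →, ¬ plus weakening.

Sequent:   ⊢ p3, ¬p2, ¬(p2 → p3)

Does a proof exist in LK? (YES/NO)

Derivation trace:
[¬R]  ⊢ p3, ¬p2, ¬(p2 → p3)
  [¬R] (p2 → p3) ⊢ p3, ¬p2
    [→L] p2, (p2 → p3) ⊢ p3
      [Ax] p2 ⊢ p2
      [Ax] p3 ⊢ p3

Result: YES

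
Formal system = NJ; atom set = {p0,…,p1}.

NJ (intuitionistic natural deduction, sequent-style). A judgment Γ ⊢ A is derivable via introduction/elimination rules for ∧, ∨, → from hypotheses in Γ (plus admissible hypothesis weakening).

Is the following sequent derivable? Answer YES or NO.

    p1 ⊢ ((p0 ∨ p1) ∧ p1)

Derivation (root first):
[∧I] p1 ⊢ ((p0 ∨ p1) ∧ p1)
  [∨I₂] p1 ⊢ (p0 ∨ p1)
    [Ax] p1 ⊢ p1
  [Ax] p1 ⊢ p1

Result: YES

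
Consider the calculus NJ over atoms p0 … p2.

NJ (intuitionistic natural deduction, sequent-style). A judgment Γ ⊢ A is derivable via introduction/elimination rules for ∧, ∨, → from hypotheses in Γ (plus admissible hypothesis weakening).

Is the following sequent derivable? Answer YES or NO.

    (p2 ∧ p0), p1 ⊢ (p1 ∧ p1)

Derivation (root first):
[∧I] (p2 ∧ p0), p1 ⊢ (p1 ∧ p1)
  [Wk] p1, (p2 ∧ p0) ⊢ p1
    [Ax] p1 ⊢ p1
  [Ax] p1 ⊢ p1

Result: YES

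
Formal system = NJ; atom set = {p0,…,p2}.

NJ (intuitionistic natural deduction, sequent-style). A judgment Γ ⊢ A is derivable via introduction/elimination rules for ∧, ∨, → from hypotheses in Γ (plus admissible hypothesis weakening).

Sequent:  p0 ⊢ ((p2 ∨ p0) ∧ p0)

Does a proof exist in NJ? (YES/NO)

Derivation (root first):
[∧I] p0 ⊢ ((p2 ∨ p0) ∧ p0)
  [∨I₂] p0 ⊢ (p2 ∨ p0)
    [Ax] p0 ⊢ p0
  [Ax] p0 ⊢ p0

Result: YES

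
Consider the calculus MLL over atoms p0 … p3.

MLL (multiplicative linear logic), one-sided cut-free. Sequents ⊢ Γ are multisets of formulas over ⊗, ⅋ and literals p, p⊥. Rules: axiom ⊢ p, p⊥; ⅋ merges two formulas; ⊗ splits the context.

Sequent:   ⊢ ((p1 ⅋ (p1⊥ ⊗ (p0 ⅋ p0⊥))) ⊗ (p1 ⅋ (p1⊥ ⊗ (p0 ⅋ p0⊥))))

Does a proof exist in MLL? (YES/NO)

Derivation (root first):
[⊗]  ⊢ ((p1 ⅋ (p1⊥ ⊗ (p0 ⅋ p0⊥))) ⊗ (p1 ⅋ (p1⊥ ⊗ (p0 ⅋ p0⊥))))
  [⅋]  ⊢ (p1 ⅋ (p1⊥ ⊗ (p0 ⅋ p0⊥)))
    [⊗]  ⊢ p1, (p1⊥ ⊗ (p0 ⅋ p0⊥))
      [Ax]  ⊢ p1, p1⊥
      [⅋]  ⊢ (p0 ⅋ p0⊥)
        [Ax]  ⊢ p0, p0⊥
  [⅋]  ⊢ (p1 ⅋ (p1⊥ ⊗ (p0 ⅋ p0⊥)))
    [⊗]  ⊢ p1, (p1⊥ ⊗ (p0 ⅋ p0⊥))
      [Ax]  ⊢ p1, p1⊥
      [⅋]  ⊢ (p0 ⅋ p0⊥)
        [Ax]  ⊢ p0, p0⊥

Result: YES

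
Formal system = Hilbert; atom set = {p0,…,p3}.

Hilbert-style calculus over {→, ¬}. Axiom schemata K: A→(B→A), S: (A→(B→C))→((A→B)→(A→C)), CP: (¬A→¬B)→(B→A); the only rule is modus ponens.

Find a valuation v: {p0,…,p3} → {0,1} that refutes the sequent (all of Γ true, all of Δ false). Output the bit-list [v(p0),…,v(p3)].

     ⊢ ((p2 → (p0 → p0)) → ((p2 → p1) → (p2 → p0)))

Enumerate valuations to refute Γ ⊢ Δ:
  v=0000: Γ:[] Δ:[((p2 → (p0 → p0)) → ((p2 → p1) → (p2 → p0)))=T] refutes=False
  v=0001: Γ:[] Δ:[((p2 → (p0 → p0)) → ((p2 → p1) → (p2 → p0)))=T] refutes=False
  v=0010: Γ:[] Δ:[((p2 → (p0 → p0)) → ((p2 → p1) → (p2 → p0)))=T] refutes=False
  v=0011: Γ:[] Δ:[((p2 → (p0 → p0)) → ((p2 → p1) → (p2 → p0)))=T] refutes=False
  v=0100: Γ:[] Δ:[((p2 → (p0 → p0)) → ((p2 → p1) → (p2 → p0)))=T] refutes=False
  v=0101: Γ:[] Δ:[((p2 → (p0 → p0)) → ((p2 → p1) → (p2 → p0)))=T] refutes=False
  v=0110: Γ:[] Δ:[((p2 → (p0 → p0)) → ((p2 → p1) → (p2 → p0)))=F] refutes=True  ← countermodel

Result: [0, 1, 1, 0]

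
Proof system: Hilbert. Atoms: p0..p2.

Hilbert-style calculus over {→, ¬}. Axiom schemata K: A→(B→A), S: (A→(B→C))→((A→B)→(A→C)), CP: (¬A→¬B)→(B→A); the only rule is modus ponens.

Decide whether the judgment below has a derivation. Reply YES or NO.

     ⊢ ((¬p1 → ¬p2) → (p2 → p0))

Truth-table refutation:
  v=000: Γ:[] Δ:[((¬p1 → ¬p2) → (p2 → p0))=T] refutes=False
  v=001: Γ:[] Δ:[((¬p1 → ¬p2) → (p2 → p0))=T] refutes=False
  v=010: Γ:[] Δ:[((¬p1 → ¬p2) → (p2 → p0))=T] refutes=False
  v=011: Γ:[] Δ:[((¬p1 → ¬p2) → (p2 → p0))=F] refutes=True  ← countermodel

Result: NO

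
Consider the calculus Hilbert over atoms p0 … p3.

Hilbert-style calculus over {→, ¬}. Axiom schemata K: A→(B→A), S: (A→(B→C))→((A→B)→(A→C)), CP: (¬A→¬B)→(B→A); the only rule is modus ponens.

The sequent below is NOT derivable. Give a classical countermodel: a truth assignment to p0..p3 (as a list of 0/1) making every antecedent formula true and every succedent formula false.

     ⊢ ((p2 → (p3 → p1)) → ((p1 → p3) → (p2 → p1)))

Truth-table refutation:
  v=0000: Γ:[] Δ:[((p2 → (p3 → p1)) → ((p1 → p3) → (p2 → p1)))=T] refutes=False
  v=0001: Γ:[] Δ:[((p2 → (p3 → p1)) → ((p1 → p3) → (p2 → p1)))=T] refutes=False
  v=0010: Γ:[] Δ:[((p2 → (p3 → p1)) → ((p1 → p3) → (p2 → p1)))=F] refutes=True  ← countermodel

Result: [0, 0, 1, 0]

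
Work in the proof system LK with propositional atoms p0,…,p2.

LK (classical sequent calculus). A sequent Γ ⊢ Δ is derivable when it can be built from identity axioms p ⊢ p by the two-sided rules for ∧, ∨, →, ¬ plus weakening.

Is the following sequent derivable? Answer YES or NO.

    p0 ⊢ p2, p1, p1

Search for a countermodel by truth-table:
  v=000: Γ:[p0=F] Δ:[p2=F, p1=F, p1=F] refutes=False
  v=001: Γ:[p0=F] Δ:[p2=T, p1=F, p1=F] refutes=False
  v=010: Γ:[p0=F] Δ:[p2=F, p1=T, p1=T] refutes=False
  v=011: Γ:[p0=F] Δ:[p2=T, p1=T, p1=T] refutes=False
  v=100: Γ:[p0=T] Δ:[p2=F, p1=F, p1=F] refutes=True  ← countermodel

Result: NO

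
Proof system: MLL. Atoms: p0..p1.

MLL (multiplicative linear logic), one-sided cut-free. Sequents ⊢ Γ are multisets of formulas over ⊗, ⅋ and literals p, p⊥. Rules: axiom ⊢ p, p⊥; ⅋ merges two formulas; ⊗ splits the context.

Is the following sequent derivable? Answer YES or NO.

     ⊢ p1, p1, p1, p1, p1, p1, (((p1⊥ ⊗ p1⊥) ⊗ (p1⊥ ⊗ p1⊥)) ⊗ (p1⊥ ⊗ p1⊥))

Proof tree:
[⊗]  ⊢ p1, p1, p1, p1, p1, p1, (((p1⊥ ⊗ p1⊥) ⊗ (p1⊥ ⊗ p1⊥)) ⊗ (p1⊥ ⊗ p1⊥))
  [⊗]  ⊢ p1, p1, p1, p1, ((p1⊥ ⊗ p1⊥) ⊗ (p1⊥ ⊗ p1⊥))
    [⊗]  ⊢ p1, p1, (p1⊥ ⊗ p1⊥)
      [Ax]  ⊢ p1, p1⊥
      [Ax]  ⊢ p1, p1⊥
    [⊗]  ⊢ p1, p1, (p1⊥ ⊗ p1⊥)
      [Ax]  ⊢ p1, p1⊥
      [Ax]  ⊢ p1, p1⊥
  [⊗]  ⊢ p1, p1, (p1⊥ ⊗ p1⊥)
    [Ax]  ⊢ p1, p1⊥
    [Ax]  ⊢ p1, p1⊥

Result: YES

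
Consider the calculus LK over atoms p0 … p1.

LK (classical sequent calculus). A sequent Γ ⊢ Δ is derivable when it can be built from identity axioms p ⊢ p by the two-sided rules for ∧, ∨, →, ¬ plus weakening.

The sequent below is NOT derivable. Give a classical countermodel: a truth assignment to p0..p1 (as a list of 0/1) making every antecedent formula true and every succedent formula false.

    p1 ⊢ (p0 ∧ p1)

Enumerate valuations to refute Γ ⊢ Δ:
  v=00: Γ:[p1=F] Δ:[(p0 ∧ p1)=F] refutes=False
  v=01: Γ:[p1=T] Δ:[(p0 ∧ p1)=F] refutes=True  ← countermodel

Result: [0, 1]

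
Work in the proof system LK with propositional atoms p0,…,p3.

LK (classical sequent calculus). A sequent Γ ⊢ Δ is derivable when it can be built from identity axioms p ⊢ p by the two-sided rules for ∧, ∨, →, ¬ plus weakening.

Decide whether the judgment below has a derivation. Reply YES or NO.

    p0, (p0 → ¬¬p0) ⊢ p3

Truth-table refutation:
  v=0000: Γ:[p0=F, (p0 → ¬¬p0)=T] Δ:[p3=F] refutes=False
  v=0001: Γ:[p0=F, (p0 → ¬¬p0)=T] Δ:[p3=T] refutes=False
  v=0010: Γ:[p0=F, (p0 → ¬¬p0)=T] Δ:[p3=F] refutes=False
  v=0011: Γ:[p0=F, (p0 → ¬¬p0)=T] Δ:[p3=T] refutes=False
  v=0100: Γ:[p0=F, (p0 → ¬¬p0)=T] Δ:[p3=F] refutes=False
  v=0101: Γ:[p0=F, (p0 → ¬¬p0)=T] Δ:[p3=T] refutes=False
  v=0110: Γ:[p0=F, (p0 → ¬¬p0)=T] Δ:[p3=F] refutes=False
  v=0111: Γ:[p0=F, (p0 → ¬¬p0)=T] Δ:[p3=T] refutes=False
  v=1000: Γ:[p0=T, (p0 → ¬¬p0)=T] Δ:[p3=F] refutes=True  ← countermodel

Result: NO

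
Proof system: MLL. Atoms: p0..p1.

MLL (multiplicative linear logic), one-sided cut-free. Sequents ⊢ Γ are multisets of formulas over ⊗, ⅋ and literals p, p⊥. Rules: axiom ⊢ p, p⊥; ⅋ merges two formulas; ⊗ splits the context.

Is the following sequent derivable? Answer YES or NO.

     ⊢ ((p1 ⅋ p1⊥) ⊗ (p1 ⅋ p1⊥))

Proof tree:
[⊗]  ⊢ ((p1 ⅋ p1⊥) ⊗ (p1 ⅋ p1⊥))
  [⅋]  ⊢ (p1 ⅋ p1⊥)
    [Ax]  ⊢ p1, p1⊥
  [⅋]  ⊢ (p1 ⅋ p1⊥)
    [Ax]  ⊢ p1, p1⊥

Result: YES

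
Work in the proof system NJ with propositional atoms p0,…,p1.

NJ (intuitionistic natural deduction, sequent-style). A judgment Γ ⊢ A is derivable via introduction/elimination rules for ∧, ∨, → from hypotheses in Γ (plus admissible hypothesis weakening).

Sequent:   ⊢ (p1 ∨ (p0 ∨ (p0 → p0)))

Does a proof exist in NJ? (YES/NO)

Proof tree:
[∨I₂]  ⊢ (p1 ∨ (p0 ∨ (p0 → p0)))
  [∨I₂]  ⊢ (p0 ∨ (p0 → p0))
    [→I]  ⊢ (p0 → p0)
      [Ax] p0 ⊢ p0

Result: YES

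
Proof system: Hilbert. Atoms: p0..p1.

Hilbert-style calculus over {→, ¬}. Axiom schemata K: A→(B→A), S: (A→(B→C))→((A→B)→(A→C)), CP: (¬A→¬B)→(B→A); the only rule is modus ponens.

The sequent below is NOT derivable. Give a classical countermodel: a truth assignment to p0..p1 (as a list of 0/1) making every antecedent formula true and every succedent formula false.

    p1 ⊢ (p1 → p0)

Truth-table refutation:
  v=00: Γ:[p1=F] Δ:[(p1 → p0)=T] refutes=False
  v=01: Γ:[p1=T] Δ:[(p1 → p0)=F] refutes=True  ← countermodel

Result: [0, 1]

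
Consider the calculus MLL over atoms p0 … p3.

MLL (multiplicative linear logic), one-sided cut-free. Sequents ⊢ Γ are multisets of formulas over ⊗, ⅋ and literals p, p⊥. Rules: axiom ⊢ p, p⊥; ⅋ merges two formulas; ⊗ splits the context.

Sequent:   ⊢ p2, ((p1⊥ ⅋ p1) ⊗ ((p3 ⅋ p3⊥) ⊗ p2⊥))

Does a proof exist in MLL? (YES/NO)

Derivation (root first):
[⊗]  ⊢ p2, ((p1⊥ ⅋ p1) ⊗ ((p3 ⅋ p3⊥) ⊗ p2⊥))
  [⅋]  ⊢ (p1⊥ ⅋ p1)
    [Ax]  ⊢ p1, p1⊥
  [⊗]  ⊢ p2, ((p3 ⅋ p3⊥) ⊗ p2⊥)
    [⅋]  ⊢ (p3 ⅋ p3⊥)
      [Ax]  ⊢ p3, p3⊥
    [Ax]  ⊢ p2, p2⊥

Result: YES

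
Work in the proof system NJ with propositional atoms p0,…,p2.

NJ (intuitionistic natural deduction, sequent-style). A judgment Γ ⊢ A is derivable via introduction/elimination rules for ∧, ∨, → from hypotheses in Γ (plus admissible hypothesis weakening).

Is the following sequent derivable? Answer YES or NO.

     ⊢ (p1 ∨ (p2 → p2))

Derivation (root first):
[∨I₂]  ⊢ (p1 ∨ (p2 → p2))
  [→I]  ⊢ (p2 → p2)
    [Ax] p2 ⊢ p2

Result: YES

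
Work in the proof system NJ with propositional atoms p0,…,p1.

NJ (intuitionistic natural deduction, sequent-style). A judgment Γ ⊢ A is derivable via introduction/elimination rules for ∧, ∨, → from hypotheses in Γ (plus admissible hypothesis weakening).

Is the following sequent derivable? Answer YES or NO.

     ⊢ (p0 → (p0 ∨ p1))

Derivation trace:
[→I]  ⊢ (p0 → (p0 ∨ p1))
  [∨I₁] p0 ⊢ (p0 ∨ p1)
    [Ax] p0 ⊢ p0

Result: YES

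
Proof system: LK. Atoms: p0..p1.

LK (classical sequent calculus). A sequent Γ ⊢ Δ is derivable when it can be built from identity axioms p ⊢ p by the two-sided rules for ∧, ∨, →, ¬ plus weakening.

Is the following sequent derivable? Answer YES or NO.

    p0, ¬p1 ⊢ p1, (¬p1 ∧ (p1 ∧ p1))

Truth-table refutation:
  v=00: Γ:[p0=F, ¬p1=T] Δ:[p1=F, (¬p1 ∧ (p1 ∧ p1))=F] refutes=False
  v=01: Γ:[p0=F, ¬p1=F] Δ:[p1=T, (¬p1 ∧ (p1 ∧ p1))=F] refutes=False
  v=10: Γ:[p0=T, ¬p1=T] Δ:[p1=F, (¬p1 ∧ (p1 ∧ p1))=F] refutes=True  ← countermodel

Result: NO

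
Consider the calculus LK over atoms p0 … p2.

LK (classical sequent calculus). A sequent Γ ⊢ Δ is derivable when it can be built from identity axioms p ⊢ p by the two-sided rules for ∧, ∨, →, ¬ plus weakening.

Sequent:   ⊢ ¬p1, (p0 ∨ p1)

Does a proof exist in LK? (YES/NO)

Proof tree:
[∨R]  ⊢ ¬p1, (p0 ∨ p1)
  [¬R]  ⊢ p1, p0, ¬p1
    [WR] p1 ⊢ p1, p0
      [Ax] p1 ⊢ p1

Result: YES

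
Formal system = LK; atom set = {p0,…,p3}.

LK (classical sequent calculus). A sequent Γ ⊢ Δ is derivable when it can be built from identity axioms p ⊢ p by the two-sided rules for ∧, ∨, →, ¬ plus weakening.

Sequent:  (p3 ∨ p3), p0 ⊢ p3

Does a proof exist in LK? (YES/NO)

Derivation trace:
[WL] (p3 ∨ p3), p0 ⊢ p3
  [∨L] (p3 ∨ p3) ⊢ p3
    [Ax] p3 ⊢ p3
    [Ax] p3 ⊢ p3

Result: YES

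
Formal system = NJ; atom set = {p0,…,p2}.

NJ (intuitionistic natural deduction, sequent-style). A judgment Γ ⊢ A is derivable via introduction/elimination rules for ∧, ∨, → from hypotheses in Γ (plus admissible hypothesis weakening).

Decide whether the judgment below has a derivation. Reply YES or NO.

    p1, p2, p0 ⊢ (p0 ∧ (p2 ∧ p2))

Derivation (root first):
[∧I] p1, p2, p0 ⊢ (p0 ∧ (p2 ∧ p2))
  [Ax] p0 ⊢ p0
  [∧I] p1, p2 ⊢ (p2 ∧ p2)
    [Wk] p2, p1 ⊢ p2
      [Ax] p2 ⊢ p2
    [Wk] p2, p1 ⊢ p2
      [Ax] p2 ⊢ p2

Result: YES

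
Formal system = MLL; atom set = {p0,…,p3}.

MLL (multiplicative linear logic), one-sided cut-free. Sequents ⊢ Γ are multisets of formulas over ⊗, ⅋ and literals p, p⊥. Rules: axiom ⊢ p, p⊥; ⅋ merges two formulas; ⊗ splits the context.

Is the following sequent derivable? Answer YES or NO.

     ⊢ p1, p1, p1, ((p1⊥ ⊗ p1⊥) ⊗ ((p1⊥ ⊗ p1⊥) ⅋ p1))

Derivation trace:
[⊗]  ⊢ p1, p1, p1, ((p1⊥ ⊗ p1⊥) ⊗ ((p1⊥ ⊗ p1⊥) ⅋ p1))
  [⊗]  ⊢ p1, p1, (p1⊥ ⊗ p1⊥)
    [Ax]  ⊢ p1, p1⊥
    [Ax]  ⊢ p1, p1⊥
  [⅋]  ⊢ p1, ((p1⊥ ⊗ p1⊥) ⅋ p1)
    [⊗]  ⊢ p1, p1, (p1⊥ ⊗ p1⊥)
      [Ax]  ⊢ p1, p1⊥
      [Ax]  ⊢ p1, p1⊥

Result: YES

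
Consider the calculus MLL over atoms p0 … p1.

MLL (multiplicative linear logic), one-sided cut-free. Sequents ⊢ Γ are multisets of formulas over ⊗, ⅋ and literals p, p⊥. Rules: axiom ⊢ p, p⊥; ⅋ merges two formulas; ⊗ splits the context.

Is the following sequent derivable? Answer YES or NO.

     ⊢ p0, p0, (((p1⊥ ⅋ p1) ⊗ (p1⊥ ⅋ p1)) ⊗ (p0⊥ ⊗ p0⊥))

Proof tree:
[⊗]  ⊢ p0, p0, (((p1⊥ ⅋ p1) ⊗ (p1⊥ ⅋ p1)) ⊗ (p0⊥ ⊗ p0⊥))
  [⊗]  ⊢ ((p1⊥ ⅋ p1) ⊗ (p1⊥ ⅋ p1))
    [⅋]  ⊢ (p1⊥ ⅋ p1)
      [Ax]  ⊢ p1, p1⊥
    [⅋]  ⊢ (p1⊥ ⅋ p1)
      [Ax]  ⊢ p1, p1⊥
  [⊗]  ⊢ p0, p0, (p0⊥ ⊗ p0⊥)
    [Ax]  ⊢ p0, p0⊥
    [Ax]  ⊢ p0, p0⊥

Result: YES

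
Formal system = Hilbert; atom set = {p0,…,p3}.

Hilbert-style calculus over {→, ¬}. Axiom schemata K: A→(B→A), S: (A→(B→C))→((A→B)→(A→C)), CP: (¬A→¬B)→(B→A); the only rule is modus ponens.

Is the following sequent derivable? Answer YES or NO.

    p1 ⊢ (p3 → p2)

Truth-table refutation:
  v=0000: Γ:[p1=F] Δ:[(p3 → p2)=T] refutes=False
  v=0001: Γ:[p1=F] Δ:[(p3 → p2)=F] refutes=False
  v=0010: Γ:[p1=F] Δ:[(p3 → p2)=T] refutes=False
  v=0011: Γ:[p1=F] Δ:[(p3 → p2)=T] refutes=False
  v=0100: Γ:[p1=T] Δ:[(p3 → p2)=T] refutes=False
  v=0101: Γ:[p1=T] Δ:[(p3 → p2)=F] refutes=True  ← countermodel

Result: NO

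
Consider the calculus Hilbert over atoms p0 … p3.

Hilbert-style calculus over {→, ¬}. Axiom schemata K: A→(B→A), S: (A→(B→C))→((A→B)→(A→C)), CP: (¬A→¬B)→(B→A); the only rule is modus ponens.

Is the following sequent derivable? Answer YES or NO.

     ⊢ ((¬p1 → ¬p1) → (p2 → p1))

Enumerate valuations to refute Γ ⊢ Δ:
  v=0000: Γ:[] Δ:[((¬p1 → ¬p1) → (p2 → p1))=T] refutes=False
  v=0001: Γ:[] Δ:[((¬p1 → ¬p1) → (p2 → p1))=T] refutes=False
  v=0010: Γ:[] Δ:[((¬p1 → ¬p1) → (p2 → p1))=F] refutes=True  ← countermodel

Result: NO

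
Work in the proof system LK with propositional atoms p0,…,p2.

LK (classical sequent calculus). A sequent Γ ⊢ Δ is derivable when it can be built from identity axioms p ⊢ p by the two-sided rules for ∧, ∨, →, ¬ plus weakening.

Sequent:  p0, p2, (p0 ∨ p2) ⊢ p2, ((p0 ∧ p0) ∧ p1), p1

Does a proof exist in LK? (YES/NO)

Proof tree:
[WR] p0, p2, (p0 ∨ p2) ⊢ p2, ((p0 ∧ p0) ∧ p1), p1
  [∧R] p0, p2, (p0 ∨ p2) ⊢ p2, ((p0 ∧ p0) ∧ p1)
    [∧R] (p0 ∨ p2), p0 ⊢ p2, (p0 ∧ p0)
      [Ax] p0 ⊢ p0
      [∨L] (p0 ∨ p2) ⊢ p2, p0
        [Ax] p0 ⊢ p0
        [Ax] p2 ⊢ p2
    [WR] p2 ⊢ p2, p1
      [Ax] p2 ⊢ p2

Result: YES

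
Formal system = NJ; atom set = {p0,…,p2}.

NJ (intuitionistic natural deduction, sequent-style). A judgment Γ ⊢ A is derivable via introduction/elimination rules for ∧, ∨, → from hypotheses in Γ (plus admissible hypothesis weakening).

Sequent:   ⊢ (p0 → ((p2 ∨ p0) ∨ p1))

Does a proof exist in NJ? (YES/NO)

Proof tree:
[→I]  ⊢ (p0 → ((p2 ∨ p0) ∨ p1))
  [∨I₁] p0 ⊢ ((p2 ∨ p0) ∨ p1)
    [∨I₂] p0 ⊢ (p2 ∨ p0)
      [Ax] p0 ⊢ p0

Result: YES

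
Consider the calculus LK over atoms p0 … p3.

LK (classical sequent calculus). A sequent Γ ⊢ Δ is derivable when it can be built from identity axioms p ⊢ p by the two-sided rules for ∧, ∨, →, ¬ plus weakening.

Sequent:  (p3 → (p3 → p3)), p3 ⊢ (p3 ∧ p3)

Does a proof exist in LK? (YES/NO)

Derivation (root first):
[∧R] (p3 → (p3 → p3)), p3 ⊢ (p3 ∧ p3)
  [→L] p3, (p3 → (p3 → p3)) ⊢ p3
    [Ax] p3 ⊢ p3
    [→L] p3, (p3 → p3) ⊢ p3
      [Ax] p3 ⊢ p3
      [Ax] p3 ⊢ p3
  [→L] p3, (p3 → (p3 → p3)) ⊢ p3
    [Ax] p3 ⊢ p3
    [→L] p3, (p3 → p3) ⊢ p3
      [Ax] p3 ⊢ p3
      [Ax] p3 ⊢ p3

Result: YES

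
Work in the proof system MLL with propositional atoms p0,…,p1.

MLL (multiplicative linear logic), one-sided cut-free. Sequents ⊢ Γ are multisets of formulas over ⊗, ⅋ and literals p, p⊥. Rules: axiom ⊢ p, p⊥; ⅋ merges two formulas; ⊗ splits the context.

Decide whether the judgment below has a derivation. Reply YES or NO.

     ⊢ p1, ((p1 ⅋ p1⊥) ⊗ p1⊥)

Derivation (root first):
[⊗]  ⊢ p1, ((p1 ⅋ p1⊥) ⊗ p1⊥)
  [⅋]  ⊢ (p1 ⅋ p1⊥)
    [Ax]  ⊢ p1, p1⊥
  [Ax]  ⊢ p1, p1⊥

Result: YES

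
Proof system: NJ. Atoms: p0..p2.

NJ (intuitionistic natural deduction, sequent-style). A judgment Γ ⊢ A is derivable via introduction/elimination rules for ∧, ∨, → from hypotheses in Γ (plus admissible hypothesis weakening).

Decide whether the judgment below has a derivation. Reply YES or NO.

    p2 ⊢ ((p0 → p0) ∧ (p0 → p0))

Derivation trace:
[Wk] p2 ⊢ ((p0 → p0) ∧ (p0 → p0))
  [∧I]  ⊢ ((p0 → p0) ∧ (p0 → p0))
    [→I]  ⊢ (p0 → p0)
      [Ax] p0 ⊢ p0
    [→I]  ⊢ (p0 → p0)
      [Ax] p0 ⊢ p0

Result: YES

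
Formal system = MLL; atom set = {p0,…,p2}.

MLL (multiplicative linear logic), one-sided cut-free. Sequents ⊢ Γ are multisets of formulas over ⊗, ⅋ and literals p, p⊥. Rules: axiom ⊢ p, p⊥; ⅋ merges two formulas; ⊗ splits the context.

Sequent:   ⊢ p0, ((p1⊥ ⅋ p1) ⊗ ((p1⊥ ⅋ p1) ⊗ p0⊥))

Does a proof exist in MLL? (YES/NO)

Derivation trace:
[⊗]  ⊢ p0, ((p1⊥ ⅋ p1) ⊗ ((p1⊥ ⅋ p1) ⊗ p0⊥))
  [⅋]  ⊢ (p1⊥ ⅋ p1)
    [Ax]  ⊢ p1, p1⊥
  [⊗]  ⊢ p0, ((p1⊥ ⅋ p1) ⊗ p0⊥)
    [⅋]  ⊢ (p1⊥ ⅋ p1)
      [Ax]  ⊢ p1, p1⊥
    [Ax]  ⊢ p0, p0⊥

Result: YES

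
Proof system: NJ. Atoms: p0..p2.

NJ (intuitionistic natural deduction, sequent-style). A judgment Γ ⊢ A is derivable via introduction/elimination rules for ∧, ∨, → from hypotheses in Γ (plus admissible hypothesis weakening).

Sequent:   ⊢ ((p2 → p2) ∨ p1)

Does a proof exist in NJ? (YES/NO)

Derivation (root first):
[∨I₁]  ⊢ ((p2 → p2) ∨ p1)
  [→I]  ⊢ (p2 → p2)
    [Ax] p2 ⊢ p2

Result: YES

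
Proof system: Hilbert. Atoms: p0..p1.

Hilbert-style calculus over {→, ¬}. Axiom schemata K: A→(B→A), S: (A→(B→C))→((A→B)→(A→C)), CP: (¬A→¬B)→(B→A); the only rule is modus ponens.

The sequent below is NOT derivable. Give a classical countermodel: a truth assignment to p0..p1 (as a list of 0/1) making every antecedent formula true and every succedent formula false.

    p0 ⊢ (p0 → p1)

Search for a countermodel by truth-table:
  v=00: Γ:[p0=F] Δ:[(p0 → p1)=T] refutes=False
  v=01: Γ:[p0=F] Δ:[(p0 → p1)=T] refutes=False
  v=10: Γ:[p0=T] Δ:[(p0 → p1)=F] refutes=True  ← countermodel

Result: [1, 0]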